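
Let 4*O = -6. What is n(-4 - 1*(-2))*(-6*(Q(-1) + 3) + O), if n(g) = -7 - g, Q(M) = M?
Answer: 135/2 ≈ 67.500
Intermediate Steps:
O = -3/2 (O = (1/4)*(-6) = -3/2 ≈ -1.5000)
n(-4 - 1*(-2))*(-6*(Q(-1) + 3) + O) = (-7 - (-4 - 1*(-2)))*(-6*(-1 + 3) - 3/2) = (-7 - (-4 + 2))*(-6*2 - 3/2) = (-7 - 1*(-2))*(-1*12 - 3/2) = (-7 + 2)*(-12 - 3/2) = -5*(-27/2) = 135/2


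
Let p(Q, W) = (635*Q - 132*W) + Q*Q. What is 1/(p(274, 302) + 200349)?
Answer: 1/409551 ≈ 2.4417e-6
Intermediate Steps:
p(Q, W) = Q² - 132*W + 635*Q (p(Q, W) = (-132*W + 635*Q) + Q² = Q² - 132*W + 635*Q)
1/(p(274, 302) + 200349) = 1/((274² - 132*302 + 635*274) + 200349) = 1/((75076 - 39864 + 173990) + 200349) = 1/(209202 + 200349) = 1/409551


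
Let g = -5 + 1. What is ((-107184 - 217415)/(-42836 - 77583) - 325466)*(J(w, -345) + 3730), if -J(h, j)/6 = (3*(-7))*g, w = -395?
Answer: -126433281203030/120419 ≈ -1.0499e+9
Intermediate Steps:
g = -4
J(h, j) = -504 (J(h, j) = -6*3*(-7)*(-4) = -(-126)*(-4) = -6*84 = -504)
((-107184 - 217415)/(-42836 - 77583) - 325466)*(J(w, -345) + 3730) = ((-107184 - 217415)/(-42836 - 77583) - 325466)*(-504 + 3730) = (-324599/(-120419) - 325466)*3226 = (-324599*(-1/120419) - 325466)*3226 = (324599/120419 - 325466)*3226 = -39191965655/120419*3226 = -126433281203030/120419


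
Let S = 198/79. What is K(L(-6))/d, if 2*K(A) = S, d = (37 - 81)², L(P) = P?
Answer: 9/13904 ≈ 0.00064730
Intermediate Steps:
S = 198/79 (S = 198*(1/79) = 198/79 ≈ 2.5063)
d = 1936 (d = (-44)² = 1936)
K(A) = 99/79 (K(A) = (½)*(198/79) = 99/79)
K(L(-6))/d = (99/79)/1936 = (99/79)*(1/1936) = 9/13904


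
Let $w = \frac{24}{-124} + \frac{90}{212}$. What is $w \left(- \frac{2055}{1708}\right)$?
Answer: $- \frac{1559745}{5612488} \approx -0.27791$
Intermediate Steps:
$w = \frac{759}{3286}$ ($w = 24 \left(- \frac{1}{124}\right) + 90 \cdot \frac{1}{212} = - \frac{6}{31} + \frac{45}{106} = \frac{759}{3286} \approx 0.23098$)
$w \left(- \frac{2055}{1708}\right) = \frac{759 \left(- \frac{2055}{1708}\right)}{3286} = \frac{759 \left(\left(-2055\right) \frac{1}{1708}\right)}{3286} = \frac{759}{3286} \left(- \frac{2055}{1708}\right) = - \frac{1559745}{5612488}$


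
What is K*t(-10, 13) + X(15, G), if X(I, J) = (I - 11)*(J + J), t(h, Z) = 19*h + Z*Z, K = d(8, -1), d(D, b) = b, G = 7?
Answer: 77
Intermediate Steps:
K = -1
t(h, Z) = Z² + 19*h (t(h, Z) = 19*h + Z² = Z² + 19*h)
X(I, J) = 2*J*(-11 + I) (X(I, J) = (-11 + I)*(2*J) = 2*J*(-11 + I))
K*t(-10, 13) + X(15, G) = -(13² + 19*(-10)) + 2*7*(-11 + 15) = -(169 - 190) + 2*7*4 = -1*(-21) + 56 = 21 + 56 = 77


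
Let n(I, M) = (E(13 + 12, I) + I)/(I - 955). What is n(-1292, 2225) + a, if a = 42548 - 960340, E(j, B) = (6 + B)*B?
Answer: -2063938844/2247 ≈ -9.1853e+5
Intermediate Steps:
E(j, B) = B*(6 + B)
a = -917792
n(I, M) = (I + I*(6 + I))/(-955 + I) (n(I, M) = (I*(6 + I) + I)/(I - 955) = (I + I*(6 + I))/(-955 + I))
n(-1292, 2225) + a = -1292*(7 - 1292)/(-955 - 1292) - 917792 = -1292*(-1285)/(-2247) - 917792 = -1292*(-1/2247)*(-1285) - 917792 = -1660220/2247 - 917792 = -2063938844/2247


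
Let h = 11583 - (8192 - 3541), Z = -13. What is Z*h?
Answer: -90116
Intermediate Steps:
h = 6932 (h = 11583 - 1*4651 = 11583 - 4651 = 6932)
Z*h = -13*6932 = -90116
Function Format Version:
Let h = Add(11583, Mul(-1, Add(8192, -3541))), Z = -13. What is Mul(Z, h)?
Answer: -90116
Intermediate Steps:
h = 6932 (h = Add(11583, Mul(-1, 4651)) = Add(11583, -4651) = 6932)
Mul(Z, h) = Mul(-13, 6932) = -90116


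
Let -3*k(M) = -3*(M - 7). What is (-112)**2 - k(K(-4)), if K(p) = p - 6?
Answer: 12561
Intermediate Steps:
K(p) = -6 + p
k(M) = -7 + M (k(M) = -(-1)*(M - 7) = -(-1)*(-7 + M) = -(21 - 3*M)/3 = -7 + M)
(-112)**2 - k(K(-4)) = (-112)**2 - (-7 + (-6 - 4)) = 12544 - (-7 - 10) = 12544 - 1*(-17) = 12544 + 17 = 12561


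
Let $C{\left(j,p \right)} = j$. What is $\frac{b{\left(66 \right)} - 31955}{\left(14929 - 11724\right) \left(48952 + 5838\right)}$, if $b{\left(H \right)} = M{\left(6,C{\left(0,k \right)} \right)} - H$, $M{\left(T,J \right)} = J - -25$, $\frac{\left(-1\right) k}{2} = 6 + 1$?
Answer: $- \frac{15998}{87800975} \approx -0.00018221$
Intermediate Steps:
$k = -14$ ($k = - 2 \left(6 + 1\right) = \left(-2\right) 7 = -14$)
$M{\left(T,J \right)} = 25 + J$ ($M{\left(T,J \right)} = J + 25 = 25 + J$)
$b{\left(H \right)} = 25 - H$ ($b{\left(H \right)} = \left(25 + 0\right) - H = 25 - H$)
$\frac{b{\left(66 \right)} - 31955}{\left(14929 - 11724\right) \left(48952 + 5838\right)} = \frac{\left(25 - 66\right) - 31955}{\left(14929 - 11724\right) \left(48952 + 5838\right)} = \frac{\left(25 - 66\right) - 31955}{3205 \cdot 54790} = \frac{-41 - 31955}{175601950} = \left(-31996\right) \frac{1}{175601950} = - \frac{15998}{87800975}$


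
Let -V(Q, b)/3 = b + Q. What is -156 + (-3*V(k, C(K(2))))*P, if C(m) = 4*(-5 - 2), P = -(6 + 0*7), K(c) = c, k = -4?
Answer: 1572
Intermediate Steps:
P = -6 (P = -(6 + 0) = -1*6 = -6)
C(m) = -28 (C(m) = 4*(-7) = -28)
V(Q, b) = -3*Q - 3*b (V(Q, b) = -3*(b + Q) = -3*(Q + b) = -3*Q - 3*b)
-156 + (-3*V(k, C(K(2))))*P = -156 - 3*(-3*(-4) - 3*(-28))*(-6) = -156 - 3*(12 + 84)*(-6) = -156 - 3*96*(-6) = -156 - 288*(-6) = -156 + 1728 = 1572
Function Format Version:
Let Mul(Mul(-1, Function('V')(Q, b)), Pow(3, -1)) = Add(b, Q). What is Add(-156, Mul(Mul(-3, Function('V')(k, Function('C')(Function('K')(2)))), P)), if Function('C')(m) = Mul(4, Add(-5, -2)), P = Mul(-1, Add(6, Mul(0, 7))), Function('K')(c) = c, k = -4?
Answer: 1572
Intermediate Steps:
P = -6 (P = Mul(-1, Add(6, 0)) = Mul(-1, 6) = -6)
Function('C')(m) = -28 (Function('C')(m) = Mul(4, -7) = -28)
Function('V')(Q, b) = Add(Mul(-3, Q), Mul(-3, b)) (Function('V')(Q, b) = Mul(-3, Add(b, Q)) = Mul(-3, Add(Q, b)) = Add(Mul(-3, Q), Mul(-3, b)))
Add(-156, Mul(Mul(-3, Function('V')(k, Function('C')(Function('K')(2)))), P)) = Add(-156, Mul(Mul(-3, Add(Mul(-3, -4), Mul(-3, -28))), -6)) = Add(-156, Mul(Mul(-3, Add(12, 84)), -6)) = Add(-156, Mul(Mul(-3, 96), -6)) = Add(-156, Mul(-288, -6)) = Add(-156, 1728) = 1572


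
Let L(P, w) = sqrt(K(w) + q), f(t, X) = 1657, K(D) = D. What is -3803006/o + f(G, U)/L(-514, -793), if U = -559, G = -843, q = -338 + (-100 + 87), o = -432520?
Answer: 1901503/216260 - 1657*I*sqrt(286)/572 ≈ 8.7927 - 48.99*I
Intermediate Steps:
q = -351 (q = -338 - 13 = -351)
L(P, w) = sqrt(-351 + w) (L(P, w) = sqrt(w - 351) = sqrt(-351 + w))
-3803006/o + f(G, U)/L(-514, -793) = -3803006/(-432520) + 1657/(sqrt(-351 - 793)) = -3803006*(-1/432520) + 1657/(sqrt(-1144)) = 1901503/216260 + 1657/((2*I*sqrt(286))) = 1901503/216260 + 1657*(-I*sqrt(286)/572) = 1901503/216260 - 1657*I*sqrt(286)/572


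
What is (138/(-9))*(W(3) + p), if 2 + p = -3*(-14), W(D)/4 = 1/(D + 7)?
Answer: -9292/15 ≈ -619.47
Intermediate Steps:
W(D) = 4/(7 + D) (W(D) = 4/(D + 7) = 4/(7 + D))
p = 40 (p = -2 - 3*(-14) = -2 + 42 = 40)
(138/(-9))*(W(3) + p) = (138/(-9))*(4/(7 + 3) + 40) = (138*(-1/9))*(4/10 + 40) = -46*(4*(1/10) + 40)/3 = -46*(2/5 + 40)/3 = -46/3*202/5 = -9292/15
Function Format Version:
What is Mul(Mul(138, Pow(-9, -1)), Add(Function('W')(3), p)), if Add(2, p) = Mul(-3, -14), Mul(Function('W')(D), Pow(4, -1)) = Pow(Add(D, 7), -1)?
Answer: Rational(-9292, 15) ≈ -619.47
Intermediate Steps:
Function('W')(D) = Mul(4, Pow(Add(7, D), -1)) (Function('W')(D) = Mul(4, Pow(Add(D, 7), -1)) = Mul(4, Pow(Add(7, D), -1)))
p = 40 (p = Add(-2, Mul(-3, -14)) = Add(-2, 42) = 40)
Mul(Mul(138, Pow(-9, -1)), Add(Function('W')(3), p)) = Mul(Mul(138, Pow(-9, -1)), Add(Mul(4, Pow(Add(7, 3), -1)), 40)) = Mul(Mul(138, Rational(-1, 9)), Add(Mul(4, Pow(10, -1)), 40)) = Mul(Rational(-46, 3), Add(Mul(4, Rational(1, 10)), 40)) = Mul(Rational(-46, 3), Add(Rational(2, 5), 40)) = Mul(Rational(-46, 3), Rational(202, 5)) = Rational(-9292, 15)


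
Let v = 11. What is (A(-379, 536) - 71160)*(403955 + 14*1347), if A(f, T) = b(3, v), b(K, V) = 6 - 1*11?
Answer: -30089487145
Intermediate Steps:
b(K, V) = -5 (b(K, V) = 6 - 11 = -5)
A(f, T) = -5
(A(-379, 536) - 71160)*(403955 + 14*1347) = (-5 - 71160)*(403955 + 14*1347) = -71165*(403955 + 18858) = -71165*422813 = -30089487145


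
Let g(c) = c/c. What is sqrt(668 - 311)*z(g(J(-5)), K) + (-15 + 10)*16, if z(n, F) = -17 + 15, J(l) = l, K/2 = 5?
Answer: -80 - 2*sqrt(357) ≈ -117.79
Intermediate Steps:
K = 10 (K = 2*5 = 10)
g(c) = 1
z(n, F) = -2
sqrt(668 - 311)*z(g(J(-5)), K) + (-15 + 10)*16 = sqrt(668 - 311)*(-2) + (-15 + 10)*16 = sqrt(357)*(-2) - 5*16 = -2*sqrt(357) - 80 = -80 - 2*sqrt(357)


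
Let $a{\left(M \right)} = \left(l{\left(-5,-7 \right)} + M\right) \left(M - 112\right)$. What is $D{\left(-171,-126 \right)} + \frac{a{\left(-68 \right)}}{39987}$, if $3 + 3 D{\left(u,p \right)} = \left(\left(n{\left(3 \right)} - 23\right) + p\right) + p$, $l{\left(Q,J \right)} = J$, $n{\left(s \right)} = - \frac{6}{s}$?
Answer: $- \frac{413180}{4443} \approx -92.996$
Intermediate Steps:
$a{\left(M \right)} = \left(-112 + M\right) \left(-7 + M\right)$ ($a{\left(M \right)} = \left(-7 + M\right) \left(M - 112\right) = \left(-7 + M\right) \left(-112 + M\right) = \left(-112 + M\right) \left(-7 + M\right)$)
$D{\left(u,p \right)} = - \frac{28}{3} + \frac{2 p}{3}$ ($D{\left(u,p \right)} = -1 + \frac{\left(\left(- \frac{6}{3} - 23\right) + p\right) + p}{3} = -1 + \frac{\left(\left(\left(-6\right) \frac{1}{3} - 23\right) + p\right) + p}{3} = -1 + \frac{\left(\left(-2 - 23\right) + p\right) + p}{3} = -1 + \frac{\left(-25 + p\right) + p}{3} = -1 + \frac{-25 + 2 p}{3} = -1 + \left(- \frac{25}{3} + \frac{2 p}{3}\right) = - \frac{28}{3} + \frac{2 p}{3}$)
$D{\left(-171,-126 \right)} + \frac{a{\left(-68 \right)}}{39987} = \left(- \frac{28}{3} + \frac{2}{3} \left(-126\right)\right) + \frac{784 + \left(-68\right)^{2} - -8092}{39987} = \left(- \frac{28}{3} - 84\right) + \left(784 + 4624 + 8092\right) \frac{1}{39987} = - \frac{280}{3} + 13500 \cdot \frac{1}{39987} = - \frac{280}{3} + \frac{500}{1481} = - \frac{413180}{4443}$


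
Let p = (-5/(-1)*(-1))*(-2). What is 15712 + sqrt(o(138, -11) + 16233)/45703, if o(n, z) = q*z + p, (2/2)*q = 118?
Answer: 15712 + sqrt(305)/6529 ≈ 15712.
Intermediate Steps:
q = 118
p = 10 (p = (-5*(-1)*(-1))*(-2) = (5*(-1))*(-2) = -5*(-2) = 10)
o(n, z) = 10 + 118*z (o(n, z) = 118*z + 10 = 10 + 118*z)
15712 + sqrt(o(138, -11) + 16233)/45703 = 15712 + sqrt((10 + 118*(-11)) + 16233)/45703 = 15712 + sqrt((10 - 1298) + 16233)*(1/45703) = 15712 + sqrt(-1288 + 16233)*(1/45703) = 15712 + sqrt(14945)*(1/45703) = 15712 + (7*sqrt(305))*(1/45703) = 15712 + sqrt(305)/6529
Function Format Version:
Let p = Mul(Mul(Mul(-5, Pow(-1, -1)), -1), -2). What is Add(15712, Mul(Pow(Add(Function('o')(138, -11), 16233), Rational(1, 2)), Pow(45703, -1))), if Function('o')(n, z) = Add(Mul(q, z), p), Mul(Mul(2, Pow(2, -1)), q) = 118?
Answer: Add(15712, Mul(Rational(1, 6529), Pow(305, Rational(1, 2)))) ≈ 15712.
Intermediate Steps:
q = 118
p = 10 (p = Mul(Mul(Mul(-5, -1), -1), -2) = Mul(Mul(5, -1), -2) = Mul(-5, -2) = 10)
Function('o')(n, z) = Add(10, Mul(118, z)) (Function('o')(n, z) = Add(Mul(118, z), 10) = Add(10, Mul(118, z)))
Add(15712, Mul(Pow(Add(Function('o')(138, -11), 16233), Rational(1, 2)), Pow(45703, -1))) = Add(15712, Mul(Pow(Add(Add(10, Mul(118, -11)), 16233), Rational(1, 2)), Pow(45703, -1))) = Add(15712, Mul(Pow(Add(Add(10, -1298), 16233), Rational(1, 2)), Rational(1, 45703))) = Add(15712, Mul(Pow(Add(-1288, 16233), Rational(1, 2)), Rational(1, 45703))) = Add(15712, Mul(Pow(14945, Rational(1, 2)), Rational(1, 45703))) = Add(15712, Mul(Mul(7, Pow(305, Rational(1, 2))), Rational(1, 45703))) = Add(15712, Mul(Rational(1, 6529), Pow(305, Rational(1, 2))))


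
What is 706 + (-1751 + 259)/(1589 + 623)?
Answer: 390045/553 ≈ 705.33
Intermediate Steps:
706 + (-1751 + 259)/(1589 + 623) = 706 - 1492/2212 = 706 - 1492*1/2212 = 706 - 373/553 = 390045/553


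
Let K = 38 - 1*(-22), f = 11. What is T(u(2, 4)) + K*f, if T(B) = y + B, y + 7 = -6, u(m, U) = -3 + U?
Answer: 648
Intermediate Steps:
K = 60 (K = 38 + 22 = 60)
y = -13 (y = -7 - 6 = -13)
T(B) = -13 + B
T(u(2, 4)) + K*f = (-13 + (-3 + 4)) + 60*11 = (-13 + 1) + 660 = -12 + 660 = 648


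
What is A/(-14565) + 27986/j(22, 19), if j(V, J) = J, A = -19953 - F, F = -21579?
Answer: 135861732/92245 ≈ 1472.8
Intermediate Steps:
A = 1626 (A = -19953 - 1*(-21579) = -19953 + 21579 = 1626)
A/(-14565) + 27986/j(22, 19) = 1626/(-14565) + 27986/19 = 1626*(-1/14565) + 27986*(1/19) = -542/4855 + 27986/19 = 135861732/92245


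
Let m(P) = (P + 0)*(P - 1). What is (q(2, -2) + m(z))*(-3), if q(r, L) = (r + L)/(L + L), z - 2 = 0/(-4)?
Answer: -6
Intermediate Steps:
z = 2 (z = 2 + 0/(-4) = 2 + 0*(-¼) = 2 + 0 = 2)
q(r, L) = (L + r)/(2*L) (q(r, L) = (L + r)/((2*L)) = (L + r)*(1/(2*L)) = (L + r)/(2*L))
m(P) = P*(-1 + P)
(q(2, -2) + m(z))*(-3) = ((½)*(-2 + 2)/(-2) + 2*(-1 + 2))*(-3) = ((½)*(-½)*0 + 2*1)*(-3) = (0 + 2)*(-3) = 2*(-3) = -6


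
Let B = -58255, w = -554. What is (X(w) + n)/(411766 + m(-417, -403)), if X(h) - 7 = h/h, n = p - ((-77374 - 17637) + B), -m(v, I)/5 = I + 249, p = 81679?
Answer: 234953/412536 ≈ 0.56953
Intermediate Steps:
m(v, I) = -1245 - 5*I (m(v, I) = -5*(I + 249) = -5*(249 + I) = -1245 - 5*I)
n = 234945 (n = 81679 - ((-77374 - 17637) - 58255) = 81679 - (-95011 - 58255) = 81679 - 1*(-153266) = 81679 + 153266 = 234945)
X(h) = 8 (X(h) = 7 + h/h = 7 + 1 = 8)
(X(w) + n)/(411766 + m(-417, -403)) = (8 + 234945)/(411766 + (-1245 - 5*(-403))) = 234953/(411766 + (-1245 + 2015)) = 234953/(411766 + 770) = 234953/412536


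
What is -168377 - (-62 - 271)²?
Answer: -279266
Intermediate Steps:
-168377 - (-62 - 271)² = -168377 - 1*(-333)² = -168377 - 1*110889 = -168377 - 110889 = -279266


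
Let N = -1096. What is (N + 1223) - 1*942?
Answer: -815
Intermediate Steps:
(N + 1223) - 1*942 = (-1096 + 1223) - 1*942 = 127 - 942 = -815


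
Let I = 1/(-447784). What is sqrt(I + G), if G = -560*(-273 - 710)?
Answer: 3*sqrt(3066028497374086)/223892 ≈ 741.94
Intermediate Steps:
G = 550480 (G = -560*(-983) = 550480)
I = -1/447784 ≈ -2.2332e-6
sqrt(I + G) = sqrt(-1/447784 + 550480) = sqrt(246496136319/447784) = 3*sqrt(3066028497374086)/223892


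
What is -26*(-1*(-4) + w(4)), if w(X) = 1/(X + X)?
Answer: -429/4 ≈ -107.25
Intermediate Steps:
w(X) = 1/(2*X)
-26*(-1*(-4) + w(4)) = -26*(-1*(-4) + (½)/4) = -26*(4 + (½)*(¼)) = -26*(4 + ⅛) = -26*33/8 = -429/4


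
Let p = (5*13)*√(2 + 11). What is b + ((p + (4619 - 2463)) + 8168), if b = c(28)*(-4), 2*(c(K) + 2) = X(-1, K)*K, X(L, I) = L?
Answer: 10388 + 65*√13 ≈ 10622.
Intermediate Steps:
p = 65*√13 ≈ 234.36
c(K) = -2 - K/2 (c(K) = -2 + (-K)/2 = -2 - K/2)
b = 64 (b = (-2 - ½*28)*(-4) = (-2 - 14)*(-4) = -16*(-4) = 64)
b + ((p + (4619 - 2463)) + 8168) = 64 + ((65*√13 + (4619 - 2463)) + 8168) = 64 + ((65*√13 + 2156) + 8168) = 64 + ((2156 + 65*√13) + 8168) = 64 + (10324 + 65*√13) = 10388 + 65*√13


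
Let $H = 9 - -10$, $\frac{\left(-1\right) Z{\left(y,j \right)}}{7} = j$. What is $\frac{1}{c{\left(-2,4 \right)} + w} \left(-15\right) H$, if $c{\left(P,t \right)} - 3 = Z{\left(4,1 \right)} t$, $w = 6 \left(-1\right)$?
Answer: $\frac{285}{31} \approx 9.1935$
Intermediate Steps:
$Z{\left(y,j \right)} = - 7 j$
$w = -6$
$H = 19$ ($H = 9 + 10 = 19$)
$c{\left(P,t \right)} = 3 - 7 t$ ($c{\left(P,t \right)} = 3 + \left(-7\right) 1 t = 3 - 7 t$)
$\frac{1}{c{\left(-2,4 \right)} + w} \left(-15\right) H = \frac{1}{\left(3 - 28\right) - 6} \left(-15\right) 19 = \frac{1}{-25 - 6} \left(-15\right) 19 = \frac{1}{-31} \left(-15\right) 19 = \left(- \frac{1}{31}\right) \left(-15\right) 19 = \frac{15}{31} \cdot 19 = \frac{285}{31}$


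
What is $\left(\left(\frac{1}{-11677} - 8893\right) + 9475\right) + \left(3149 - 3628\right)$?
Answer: $\frac{1202730}{11677} \approx 103.0$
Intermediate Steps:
$\left(\left(\frac{1}{-11677} - 8893\right) + 9475\right) + \left(3149 - 3628\right) = \left(\left(- \frac{1}{11677} - 8893\right) + 9475\right) + \left(3149 - 3628\right) = \left(- \frac{103843562}{11677} + 9475\right) - 479 = \frac{6796013}{11677} - 479 = \frac{1202730}{11677}$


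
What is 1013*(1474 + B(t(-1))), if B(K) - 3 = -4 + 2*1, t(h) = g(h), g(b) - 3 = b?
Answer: 1494175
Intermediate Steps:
g(b) = 3 + b
t(h) = 3 + h
B(K) = 1 (B(K) = 3 + (-4 + 2*1) = 3 + (-4 + 2) = 3 - 2 = 1)
1013*(1474 + B(t(-1))) = 1013*(1474 + 1) = 1013*1475 = 1494175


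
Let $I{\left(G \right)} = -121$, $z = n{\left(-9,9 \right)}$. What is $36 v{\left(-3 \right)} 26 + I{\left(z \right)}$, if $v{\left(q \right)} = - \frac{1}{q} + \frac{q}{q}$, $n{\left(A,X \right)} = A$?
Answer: $1127$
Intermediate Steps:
$z = -9$
$v{\left(q \right)} = 1 - \frac{1}{q}$ ($v{\left(q \right)} = - \frac{1}{q} + 1 = 1 - \frac{1}{q}$)
$36 v{\left(-3 \right)} 26 + I{\left(z \right)} = 36 \frac{-1 - 3}{-3} \cdot 26 - 121 = 36 \left(\left(- \frac{1}{3}\right) \left(-4\right)\right) 26 - 121 = 36 \cdot \frac{4}{3} \cdot 26 - 121 = 48 \cdot 26 - 121 = 1248 - 121 = 1127$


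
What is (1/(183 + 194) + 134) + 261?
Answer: 148916/377 ≈ 395.00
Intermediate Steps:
(1/(183 + 194) + 134) + 261 = (1/377 + 134) + 261 = 50519/377 + 261 = 148916/377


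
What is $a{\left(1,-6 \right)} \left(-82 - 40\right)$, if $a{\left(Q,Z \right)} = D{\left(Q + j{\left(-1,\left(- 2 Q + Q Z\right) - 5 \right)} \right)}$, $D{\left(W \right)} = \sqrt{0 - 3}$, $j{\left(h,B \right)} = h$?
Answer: $- 122 i \sqrt{3} \approx - 211.31 i$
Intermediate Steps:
$D{\left(W \right)} = i \sqrt{3}$ ($D{\left(W \right)} = \sqrt{-3} = i \sqrt{3}$)
$a{\left(Q,Z \right)} = i \sqrt{3}$
$a{\left(1,-6 \right)} \left(-82 - 40\right) = i \sqrt{3} \left(-82 - 40\right) = i \sqrt{3} \left(-122\right) = - 122 i \sqrt{3}$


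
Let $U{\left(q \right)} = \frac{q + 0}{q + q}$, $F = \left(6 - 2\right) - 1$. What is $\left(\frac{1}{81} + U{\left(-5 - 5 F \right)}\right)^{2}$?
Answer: $\frac{6889}{26244} \approx 0.2625$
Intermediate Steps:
$F = 3$ ($F = 4 - 1 = 3$)
$U{\left(q \right)} = \frac{1}{2}$ ($U{\left(q \right)} = \frac{q}{2 q} = q \frac{1}{2 q} = \frac{1}{2}$)
$\left(\frac{1}{81} + U{\left(-5 - 5 F \right)}\right)^{2} = \left(\frac{1}{81} + \frac{1}{2}\right)^{2} = \left(\frac{83}{162}\right)^{2} = \frac{6889}{26244}$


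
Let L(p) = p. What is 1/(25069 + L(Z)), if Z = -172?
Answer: 1/24897 ≈ 4.0165e-5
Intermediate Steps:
1/(25069 + L(Z)) = 1/(25069 - 172) = 1/24897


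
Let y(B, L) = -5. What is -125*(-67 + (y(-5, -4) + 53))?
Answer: 2375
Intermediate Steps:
-125*(-67 + (y(-5, -4) + 53)) = -125*(-67 + (-5 + 53)) = -125*(-67 + 48) = -125*(-19) = 2375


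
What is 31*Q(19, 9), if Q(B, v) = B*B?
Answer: 11191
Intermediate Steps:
Q(B, v) = B²
31*Q(19, 9) = 31*19² = 31*361 = 11191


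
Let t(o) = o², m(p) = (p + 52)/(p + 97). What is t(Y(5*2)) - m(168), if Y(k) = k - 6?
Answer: 804/53 ≈ 15.170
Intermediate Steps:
m(p) = (52 + p)/(97 + p)
Y(k) = -6 + k
t(Y(5*2)) - m(168) = (-6 + 5*2)² - (52 + 168)/(97 + 168) = (-6 + 10)² - 220/265 = 4² - 220/265 = 16 - 1*44/53 = 16 - 44/53 = 804/53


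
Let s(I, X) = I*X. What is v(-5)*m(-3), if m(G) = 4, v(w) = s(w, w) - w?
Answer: 120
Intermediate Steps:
v(w) = w**2 - w (v(w) = w*w - w = w**2 - w)
v(-5)*m(-3) = -5*(-1 - 5)*4 = -5*(-6)*4 = 30*4 = 120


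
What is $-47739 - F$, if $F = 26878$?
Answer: $-74617$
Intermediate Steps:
$-47739 - F = -47739 - 26878 = -74617$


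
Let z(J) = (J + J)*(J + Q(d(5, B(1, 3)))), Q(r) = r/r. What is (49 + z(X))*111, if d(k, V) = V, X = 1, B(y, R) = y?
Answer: 5883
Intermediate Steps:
Q(r) = 1
z(J) = 2*J*(1 + J) (z(J) = (J + J)*(J + 1) = (2*J)*(1 + J) = 2*J*(1 + J))
(49 + z(X))*111 = (49 + 2*1*(1 + 1))*111 = (49 + 2*1*2)*111 = (49 + 4)*111 = 53*111 = 5883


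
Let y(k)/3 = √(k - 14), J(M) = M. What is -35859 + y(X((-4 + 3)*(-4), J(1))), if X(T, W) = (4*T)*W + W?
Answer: -35859 + 3*√3 ≈ -35854.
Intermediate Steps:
X(T, W) = W + 4*T*W (X(T, W) = 4*T*W + W = W + 4*T*W)
y(k) = 3*√(-14 + k) (y(k) = 3*√(k - 14) = 3*√(-14 + k))
-35859 + y(X((-4 + 3)*(-4), J(1))) = -35859 + 3*√(-14 + 1*(1 + 4*((-4 + 3)*(-4)))) = -35859 + 3*√(-14 + 1*(1 + 4*(-1*(-4)))) = -35859 + 3*√(-14 + 1*(1 + 4*4)) = -35859 + 3*√(-14 + 1*(1 + 16)) = -35859 + 3*√(-14 + 1*17) = -35859 + 3*√(-14 + 17) = -35859 + 3*√3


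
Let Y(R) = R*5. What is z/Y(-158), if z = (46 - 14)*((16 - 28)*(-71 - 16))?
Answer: -16704/395 ≈ -42.289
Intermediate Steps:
Y(R) = 5*R
z = 33408 (z = 32*(-12*(-87)) = 32*1044 = 33408)
z/Y(-158) = 33408/((5*(-158))) = 33408/(-790) = 33408*(-1/790) = -16704/395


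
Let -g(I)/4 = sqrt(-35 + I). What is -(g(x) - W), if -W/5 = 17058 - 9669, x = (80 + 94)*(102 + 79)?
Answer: -36945 + 4*sqrt(31459) ≈ -36236.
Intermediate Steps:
x = 31494 (x = 174*181 = 31494)
g(I) = -4*sqrt(-35 + I)
W = -36945 (W = -5*(17058 - 9669) = -5*7389 = -36945)
-(g(x) - W) = -(-4*sqrt(-35 + 31494) - 1*(-36945)) = -(-4*sqrt(31459) + 36945) = -(36945 - 4*sqrt(31459)) = -36945 + 4*sqrt(31459)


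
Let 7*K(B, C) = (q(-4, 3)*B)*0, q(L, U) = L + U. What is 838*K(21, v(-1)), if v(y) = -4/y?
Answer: 0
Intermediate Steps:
K(B, C) = 0 (K(B, C) = (((-4 + 3)*B)*0)/7 = (-B*0)/7 = (1/7)*0 = 0)
838*K(21, v(-1)) = 838*0 = 0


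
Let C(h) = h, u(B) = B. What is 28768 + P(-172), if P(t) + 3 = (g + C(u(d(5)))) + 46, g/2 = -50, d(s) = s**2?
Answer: 28736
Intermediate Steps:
g = -100 (g = 2*(-50) = -100)
P(t) = -32 (P(t) = -3 + ((-100 + 5**2) + 46) = -3 + ((-100 + 25) + 46) = -3 + (-75 + 46) = -3 - 29 = -32)
28768 + P(-172) = 28768 - 32 = 28736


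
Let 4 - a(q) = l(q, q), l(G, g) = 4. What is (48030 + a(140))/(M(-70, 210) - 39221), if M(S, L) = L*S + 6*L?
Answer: -48030/52661 ≈ -0.91206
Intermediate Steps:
M(S, L) = 6*L + L*S
a(q) = 0 (a(q) = 4 - 1*4 = 4 - 4 = 0)
(48030 + a(140))/(M(-70, 210) - 39221) = (48030 + 0)/(210*(6 - 70) - 39221) = 48030/(210*(-64) - 39221) = 48030/(-13440 - 39221) = 48030/(-52661) = 48030*(-1/52661) = -48030/52661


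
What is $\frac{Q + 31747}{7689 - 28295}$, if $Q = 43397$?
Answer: $- \frac{37572}{10303} \approx -3.6467$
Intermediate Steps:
$\frac{Q + 31747}{7689 - 28295} = \frac{43397 + 31747}{7689 - 28295} = \frac{75144}{-20606} = 75144 \left(- \frac{1}{20606}\right) = - \frac{37572}{10303}$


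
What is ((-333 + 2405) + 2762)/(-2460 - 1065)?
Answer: -4834/3525 ≈ -1.3713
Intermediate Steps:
((-333 + 2405) + 2762)/(-2460 - 1065) = (2072 + 2762)/(-3525) = 4834*(-1/3525) = -4834/3525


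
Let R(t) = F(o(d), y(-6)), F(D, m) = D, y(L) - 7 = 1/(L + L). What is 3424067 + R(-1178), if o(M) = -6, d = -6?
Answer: 3424061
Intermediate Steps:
y(L) = 7 + 1/(2*L) (y(L) = 7 + 1/(L + L) = 7 + 1/(2*L))
R(t) = -6
3424067 + R(-1178) = 3424067 - 6 = 3424061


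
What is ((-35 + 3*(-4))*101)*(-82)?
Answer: 389254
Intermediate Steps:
((-35 + 3*(-4))*101)*(-82) = ((-35 - 12)*101)*(-82) = -47*101*(-82) = -4747*(-82) = 389254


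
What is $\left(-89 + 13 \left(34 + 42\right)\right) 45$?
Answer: $40455$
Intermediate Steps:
$\left(-89 + 13 \left(34 + 42\right)\right) 45 = \left(-89 + 13 \cdot 76\right) 45 = \left(-89 + 988\right) 45 = 899 \cdot 45 = 40455$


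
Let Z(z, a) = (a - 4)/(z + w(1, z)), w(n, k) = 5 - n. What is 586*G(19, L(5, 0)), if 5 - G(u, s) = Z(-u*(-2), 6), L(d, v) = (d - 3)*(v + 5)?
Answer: 60944/21 ≈ 2902.1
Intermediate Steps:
L(d, v) = (-3 + d)*(5 + v)
Z(z, a) = (-4 + a)/(4 + z) (Z(z, a) = (a - 4)/(z + (5 - 1*1)) = (-4 + a)/(z + (5 - 1)) = (-4 + a)/(z + 4) = (-4 + a)/(4 + z))
G(u, s) = 5 - 2/(4 + 2*u) (G(u, s) = 5 - (-4 + 6)/(4 - u*(-2)) = 5 - 2/(4 - (-2)*u) = 5 - 2/(4 + 2*u))
586*G(19, L(5, 0)) = 586*((9 + 5*19)/(2 + 19)) = 586*((9 + 95)/21) = 586*((1/21)*104) = 586*(104/21) = 60944/21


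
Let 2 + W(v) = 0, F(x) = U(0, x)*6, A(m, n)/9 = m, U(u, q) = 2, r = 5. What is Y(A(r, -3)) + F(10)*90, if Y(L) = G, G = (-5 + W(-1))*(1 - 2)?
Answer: 1087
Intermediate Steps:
A(m, n) = 9*m
F(x) = 12 (F(x) = 2*6 = 12)
W(v) = -2 (W(v) = -2 + 0 = -2)
G = 7 (G = (-5 - 2)*(1 - 2) = -7*(-1) = 7)
Y(L) = 7
Y(A(r, -3)) + F(10)*90 = 7 + 12*90 = 7 + 1080 = 1087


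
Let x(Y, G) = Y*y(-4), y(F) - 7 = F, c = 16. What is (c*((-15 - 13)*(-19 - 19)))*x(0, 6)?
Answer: 0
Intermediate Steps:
y(F) = 7 + F
x(Y, G) = 3*Y (x(Y, G) = Y*(7 - 4) = Y*3 = 3*Y)
(c*((-15 - 13)*(-19 - 19)))*x(0, 6) = (16*((-15 - 13)*(-19 - 19)))*(3*0) = (16*(-28*(-38)))*0 = (16*1064)*0 = 17024*0 = 0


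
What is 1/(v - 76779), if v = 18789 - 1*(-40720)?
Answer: -1/17270 ≈ -5.7904e-5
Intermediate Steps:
v = 59509 (v = 18789 + 40720 = 59509)
1/(v - 76779) = 1/(59509 - 76779) = 1/(-17270) = -1/17270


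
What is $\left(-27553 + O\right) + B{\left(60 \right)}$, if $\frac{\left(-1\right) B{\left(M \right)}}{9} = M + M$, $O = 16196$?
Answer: $-12437$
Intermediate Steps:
$B{\left(M \right)} = - 18 M$ ($B{\left(M \right)} = - 9 \left(M + M\right) = - 9 \cdot 2 M = - 18 M$)
$\left(-27553 + O\right) + B{\left(60 \right)} = \left(-27553 + 16196\right) - 1080 = -11357 - 1080 = -12437$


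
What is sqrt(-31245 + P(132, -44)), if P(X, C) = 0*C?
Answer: I*sqrt(31245) ≈ 176.76*I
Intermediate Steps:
P(X, C) = 0
sqrt(-31245 + P(132, -44)) = sqrt(-31245 + 0) = sqrt(-31245) = I*sqrt(31245)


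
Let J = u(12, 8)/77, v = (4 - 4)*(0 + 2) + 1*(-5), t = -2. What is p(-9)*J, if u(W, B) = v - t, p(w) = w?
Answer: 27/77 ≈ 0.35065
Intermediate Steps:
v = -5 (v = 0*2 - 5 = 0 - 5 = -5)
u(W, B) = -3 (u(W, B) = -5 - 1*(-2) = -5 + 2 = -3)
J = -3/77 ≈ -0.038961
p(-9)*J = -9*(-3/77) = 27/77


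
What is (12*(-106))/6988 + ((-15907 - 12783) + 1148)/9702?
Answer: -25600555/8474697 ≈ -3.0208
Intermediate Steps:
(12*(-106))/6988 + ((-15907 - 12783) + 1148)/9702 = -1272*1/6988 + (-28690 + 1148)*(1/9702) = -318/1747 - 27542*1/9702 = -318/1747 - 13771/4851 = -25600555/8474697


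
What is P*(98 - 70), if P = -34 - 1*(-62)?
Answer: 784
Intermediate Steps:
P = 28 (P = -34 + 62 = 28)
P*(98 - 70) = 28*(98 - 70) = 28*28 = 784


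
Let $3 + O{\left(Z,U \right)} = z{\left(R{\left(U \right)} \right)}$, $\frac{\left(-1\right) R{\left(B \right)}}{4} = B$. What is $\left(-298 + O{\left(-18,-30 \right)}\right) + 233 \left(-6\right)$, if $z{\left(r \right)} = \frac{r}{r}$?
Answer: $-1698$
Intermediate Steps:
$R{\left(B \right)} = - 4 B$
$z{\left(r \right)} = 1$
$O{\left(Z,U \right)} = -2$ ($O{\left(Z,U \right)} = -3 + 1 = -2$)
$\left(-298 + O{\left(-18,-30 \right)}\right) + 233 \left(-6\right) = \left(-298 - 2\right) + 233 \left(-6\right) = -300 - 1398 = -1698$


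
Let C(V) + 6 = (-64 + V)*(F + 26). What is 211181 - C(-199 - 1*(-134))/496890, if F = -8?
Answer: 17488954903/82815 ≈ 2.1118e+5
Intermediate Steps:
C(V) = -1158 + 18*V (C(V) = -6 + (-64 + V)*(-8 + 26) = -6 + (-64 + V)*18 = -6 + (-1152 + 18*V) = -1158 + 18*V)
211181 - C(-199 - 1*(-134))/496890 = 211181 - (-1158 + 18*(-199 - 1*(-134)))/496890 = 211181 - (-1158 + 18*(-199 + 134))/496890 = 211181 - (-1158 + 18*(-65))/496890 = 211181 - (-1158 - 1170)/496890 = 211181 - (-2328)/496890 = 211181 - 1*(-388/82815) = 211181 + 388/82815 = 17488954903/82815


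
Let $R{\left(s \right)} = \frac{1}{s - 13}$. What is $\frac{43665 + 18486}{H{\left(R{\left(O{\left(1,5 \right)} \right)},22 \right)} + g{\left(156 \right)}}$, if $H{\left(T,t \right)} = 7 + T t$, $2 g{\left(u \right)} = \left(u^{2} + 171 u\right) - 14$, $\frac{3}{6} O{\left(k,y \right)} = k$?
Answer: $\frac{62151}{25504} \approx 2.4369$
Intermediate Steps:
$O{\left(k,y \right)} = 2 k$
$R{\left(s \right)} = \frac{1}{-13 + s}$
$g{\left(u \right)} = -7 + \frac{u^{2}}{2} + \frac{171 u}{2}$ ($g{\left(u \right)} = \frac{\left(u^{2} + 171 u\right) - 14}{2} = \frac{-14 + u^{2} + 171 u}{2} = -7 + \frac{u^{2}}{2} + \frac{171 u}{2}$)
$\frac{43665 + 18486}{H{\left(R{\left(O{\left(1,5 \right)} \right)},22 \right)} + g{\left(156 \right)}} = \frac{43665 + 18486}{\left(7 + \frac{1}{-13 + 2 \cdot 1} \cdot 22\right) + \left(-7 + \frac{156^{2}}{2} + \frac{171}{2} \cdot 156\right)} = \frac{62151}{\left(7 + \frac{1}{-13 + 2} \cdot 22\right) + \left(-7 + \frac{1}{2} \cdot 24336 + 13338\right)} = \frac{62151}{\left(7 + \frac{1}{-11} \cdot 22\right) + \left(-7 + 12168 + 13338\right)} = \frac{62151}{\left(7 - 2\right) + 25499} = \frac{62151}{5 + 25499} = \frac{62151}{25504}$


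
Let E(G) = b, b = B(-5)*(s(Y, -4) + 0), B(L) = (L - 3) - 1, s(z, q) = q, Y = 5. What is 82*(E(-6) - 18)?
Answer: 1476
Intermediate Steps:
B(L) = -4 + L (B(L) = (-3 + L) - 1 = -4 + L)
b = 36 (b = (-4 - 5)*(-4 + 0) = -9*(-4) = 36)
E(G) = 36
82*(E(-6) - 18) = 82*(36 - 18) = 82*18 = 1476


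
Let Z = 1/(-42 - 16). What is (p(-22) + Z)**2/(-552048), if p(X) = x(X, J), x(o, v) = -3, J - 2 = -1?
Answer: -4375/265298496 ≈ -1.6491e-5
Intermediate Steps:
Z = -1/58 (Z = 1/(-58) = -1/58 ≈ -0.017241)
J = 1 (J = 2 - 1 = 1)
p(X) = -3
(p(-22) + Z)**2/(-552048) = (-3 - 1/58)**2/(-552048) = (-175/58)**2*(-1/552048) = (30625/3364)*(-1/552048) = -4375/265298496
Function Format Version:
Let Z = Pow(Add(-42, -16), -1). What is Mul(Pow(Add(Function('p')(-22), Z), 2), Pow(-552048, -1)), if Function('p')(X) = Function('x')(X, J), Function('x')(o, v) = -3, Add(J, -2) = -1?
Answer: Rational(-4375, 265298496) ≈ -1.6491e-5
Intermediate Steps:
Z = Rational(-1, 58) (Z = Pow(-58, -1) = Rational(-1, 58) ≈ -0.017241)
J = 1 (J = Add(2, -1) = 1)
Function('p')(X) = -3
Mul(Pow(Add(Function('p')(-22), Z), 2), Pow(-552048, -1)) = Mul(Pow(Add(-3, Rational(-1, 58)), 2), Pow(-552048, -1)) = Mul(Pow(Rational(-175, 58), 2), Rational(-1, 552048)) = Mul(Rational(30625, 3364), Rational(-1, 552048)) = Rational(-4375, 265298496)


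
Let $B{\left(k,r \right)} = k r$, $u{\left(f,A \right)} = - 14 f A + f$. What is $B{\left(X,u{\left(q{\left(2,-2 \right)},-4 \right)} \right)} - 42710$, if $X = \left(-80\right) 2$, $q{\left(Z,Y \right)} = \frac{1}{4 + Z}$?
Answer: $-44230$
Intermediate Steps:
$u{\left(f,A \right)} = f - 14 A f$ ($u{\left(f,A \right)} = - 14 A f + f = f - 14 A f$)
$X = -160$
$B{\left(X,u{\left(q{\left(2,-2 \right)},-4 \right)} \right)} - 42710 = - 160 \frac{1 - -56}{4 + 2} - 42710 = - 160 \frac{1 + 56}{6} - 42710 = - 160 \cdot \frac{1}{6} \cdot 57 - 42710 = \left(-160\right) \frac{19}{2} - 42710 = -1520 - 42710 = -44230$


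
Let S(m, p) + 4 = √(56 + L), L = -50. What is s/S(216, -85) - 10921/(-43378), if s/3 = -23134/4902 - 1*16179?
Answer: 80031018327/4120910 + 461236*√6/95 ≈ 31313.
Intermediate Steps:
S(m, p) = -4 + √6 (S(m, p) = -4 + √(56 - 50) = -4 + √6)
s = -922472/19 (s = 3*(-23134/4902 - 1*16179) = 3*(-23134*1/4902 - 16179) = 3*(-269/57 - 16179) = 3*(-922472/57) = -922472/19 ≈ -48551.)
s/S(216, -85) - 10921/(-43378) = -922472/(19*(-4 + √6)) - 10921/(-43378) = -922472/(19*(-4 + √6)) - 10921*(-1/43378) = -922472/(19*(-4 + √6)) + 10921/43378 = 10921/43378 - 922472/(19*(-4 + √6))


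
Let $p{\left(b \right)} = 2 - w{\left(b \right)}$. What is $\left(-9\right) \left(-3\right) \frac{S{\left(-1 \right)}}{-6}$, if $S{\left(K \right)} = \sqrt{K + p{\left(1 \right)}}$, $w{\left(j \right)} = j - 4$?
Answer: $-9$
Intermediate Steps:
$w{\left(j \right)} = -4 + j$
$p{\left(b \right)} = 6 - b$ ($p{\left(b \right)} = 2 - \left(-4 + b\right) = 6 - b$)
$S{\left(K \right)} = \sqrt{5 + K}$ ($S{\left(K \right)} = \sqrt{K + \left(6 - 1\right)} = \sqrt{K + 5} = \sqrt{5 + K}$)
$\left(-9\right) \left(-3\right) \frac{S{\left(-1 \right)}}{-6} = \left(-9\right) \left(-3\right) \frac{\sqrt{5 - 1}}{-6} = 27 \sqrt{4} \left(- \frac{1}{6}\right) = 27 \cdot 2 \left(- \frac{1}{6}\right) = 27 \left(- \frac{1}{3}\right) = -9$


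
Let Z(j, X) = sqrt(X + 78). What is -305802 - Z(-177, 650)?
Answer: -305802 - 2*sqrt(182) ≈ -3.0583e+5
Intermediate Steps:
Z(j, X) = sqrt(78 + X)
-305802 - Z(-177, 650) = -305802 - sqrt(78 + 650) = -305802 - sqrt(728) = -305802 - 2*sqrt(182)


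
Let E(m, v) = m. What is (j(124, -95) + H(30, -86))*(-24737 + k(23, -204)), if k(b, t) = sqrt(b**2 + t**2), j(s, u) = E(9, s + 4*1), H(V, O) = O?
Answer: 1904749 - 77*sqrt(42145) ≈ 1.8889e+6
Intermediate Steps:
j(s, u) = 9
(j(124, -95) + H(30, -86))*(-24737 + k(23, -204)) = (9 - 86)*(-24737 + sqrt(23**2 + (-204)**2)) = -77*(-24737 + sqrt(529 + 41616)) = -77*(-24737 + sqrt(42145)) = 1904749 - 77*sqrt(42145)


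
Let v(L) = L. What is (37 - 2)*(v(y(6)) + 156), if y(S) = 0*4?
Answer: 5460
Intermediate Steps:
y(S) = 0
(37 - 2)*(v(y(6)) + 156) = (37 - 2)*(0 + 156) = 35*156 = 5460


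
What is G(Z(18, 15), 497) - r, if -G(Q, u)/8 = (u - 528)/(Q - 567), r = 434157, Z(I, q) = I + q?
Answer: -115920043/267 ≈ -4.3416e+5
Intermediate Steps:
G(Q, u) = -8*(-528 + u)/(-567 + Q) (G(Q, u) = -8*(u - 528)/(Q - 567) = -8*(-528 + u)/(-567 + Q))
G(Z(18, 15), 497) - r = 8*(528 - 1*497)/(-567 + (18 + 15)) - 1*434157 = 8*(528 - 497)/(-567 + 33) - 434157 = 8*31/(-534) - 434157 = 8*(-1/534)*31 - 434157 = -124/267 - 434157 = -115920043/267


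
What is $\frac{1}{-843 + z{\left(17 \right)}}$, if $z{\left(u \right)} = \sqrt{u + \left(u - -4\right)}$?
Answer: $- \frac{843}{710611} - \frac{\sqrt{38}}{710611} \approx -0.001195$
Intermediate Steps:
$z{\left(u \right)} = \sqrt{4 + 2 u}$ ($z{\left(u \right)} = \sqrt{u + \left(u + 4\right)} = \sqrt{u + \left(4 + u\right)} = \sqrt{4 + 2 u}$)
$\frac{1}{-843 + z{\left(17 \right)}} = \frac{1}{-843 + \sqrt{4 + 2 \cdot 17}} = \frac{1}{-843 + \sqrt{4 + 34}} = \frac{1}{-843 + \sqrt{38}}$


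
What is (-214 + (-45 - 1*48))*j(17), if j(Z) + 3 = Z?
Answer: -4298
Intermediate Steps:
j(Z) = -3 + Z
(-214 + (-45 - 1*48))*j(17) = (-214 + (-45 - 1*48))*(-3 + 17) = (-214 + (-45 - 48))*14 = (-214 - 93)*14 = -307*14 = -4298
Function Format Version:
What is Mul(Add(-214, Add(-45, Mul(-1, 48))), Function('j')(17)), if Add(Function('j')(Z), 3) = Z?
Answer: -4298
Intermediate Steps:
Function('j')(Z) = Add(-3, Z)
Mul(Add(-214, Add(-45, Mul(-1, 48))), Function('j')(17)) = Mul(Add(-214, Add(-45, Mul(-1, 48))), Add(-3, 17)) = Mul(Add(-214, Add(-45, -48)), 14) = Mul(Add(-214, -93), 14) = Mul(-307, 14) = -4298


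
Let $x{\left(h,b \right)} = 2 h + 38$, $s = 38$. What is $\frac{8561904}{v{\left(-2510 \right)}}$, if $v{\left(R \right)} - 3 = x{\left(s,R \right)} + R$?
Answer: $- \frac{8561904}{2393} \approx -3577.9$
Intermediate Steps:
$x{\left(h,b \right)} = 38 + 2 h$
$v{\left(R \right)} = 117 + R$ ($v{\left(R \right)} = 3 + \left(\left(38 + 2 \cdot 38\right) + R\right) = 3 + \left(\left(38 + 76\right) + R\right) = 3 + \left(114 + R\right) = 117 + R$)
$\frac{8561904}{v{\left(-2510 \right)}} = \frac{8561904}{117 - 2510} = \frac{8561904}{-2393} = 8561904 \left(- \frac{1}{2393}\right) = - \frac{8561904}{2393}$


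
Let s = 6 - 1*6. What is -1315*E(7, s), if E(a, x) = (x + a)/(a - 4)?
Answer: -9205/3 ≈ -3068.3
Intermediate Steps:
s = 0 (s = 6 - 6 = 0)
E(a, x) = (a + x)/(-4 + a)
-1315*E(7, s) = -1315*(7 + 0)/(-4 + 7) = -1315*7/3 = -9205/3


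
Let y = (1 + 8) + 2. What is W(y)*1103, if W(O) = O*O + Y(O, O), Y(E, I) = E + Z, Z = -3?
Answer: 142287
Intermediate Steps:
Y(E, I) = -3 + E (Y(E, I) = E - 3 = -3 + E)
y = 11 (y = 9 + 2 = 11)
W(O) = -3 + O + O² (W(O) = O*O + (-3 + O) = O² + (-3 + O) = -3 + O + O²)
W(y)*1103 = (-3 + 11 + 11²)*1103 = (-3 + 11 + 121)*1103 = 129*1103 = 142287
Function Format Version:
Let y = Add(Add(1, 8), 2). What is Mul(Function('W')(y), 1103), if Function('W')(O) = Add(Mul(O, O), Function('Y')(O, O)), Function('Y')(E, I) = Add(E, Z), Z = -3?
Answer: 142287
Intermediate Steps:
Function('Y')(E, I) = Add(-3, E) (Function('Y')(E, I) = Add(E, -3) = Add(-3, E))
y = 11 (y = Add(9, 2) = 11)
Function('W')(O) = Add(-3, O, Pow(O, 2)) (Function('W')(O) = Add(Mul(O, O), Add(-3, O)) = Add(Pow(O, 2), Add(-3, O)) = Add(-3, O, Pow(O, 2)))
Mul(Function('W')(y), 1103) = Mul(Add(-3, 11, Pow(11, 2)), 1103) = Mul(Add(-3, 11, 121), 1103) = Mul(129, 1103) = 142287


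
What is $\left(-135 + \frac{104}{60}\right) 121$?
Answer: $- \frac{241879}{15} \approx -16125.0$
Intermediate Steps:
$\left(-135 + \frac{104}{60}\right) 121 = \left(-135 + 104 \cdot \frac{1}{60}\right) 121 = \left(-135 + \frac{26}{15}\right) 121 = \left(- \frac{1999}{15}\right) 121 = - \frac{241879}{15}$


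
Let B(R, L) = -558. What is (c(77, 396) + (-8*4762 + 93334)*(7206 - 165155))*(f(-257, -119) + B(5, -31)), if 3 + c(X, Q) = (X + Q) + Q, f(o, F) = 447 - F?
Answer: -69798287968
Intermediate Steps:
c(X, Q) = -3 + X + 2*Q (c(X, Q) = -3 + ((X + Q) + Q) = -3 + ((Q + X) + Q) = -3 + (X + 2*Q) = -3 + X + 2*Q)
(c(77, 396) + (-8*4762 + 93334)*(7206 - 165155))*(f(-257, -119) + B(5, -31)) = ((-3 + 77 + 2*396) + (-8*4762 + 93334)*(7206 - 165155))*((447 - 1*(-119)) - 558) = ((-3 + 77 + 792) + (-38096 + 93334)*(-157949))*((447 + 119) - 558) = (866 + 55238*(-157949))*(566 - 558) = (866 - 8724786862)*8 = -8724785996*8 = -69798287968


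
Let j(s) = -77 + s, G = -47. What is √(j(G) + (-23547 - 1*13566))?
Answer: I*√37237 ≈ 192.97*I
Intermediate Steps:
√(j(G) + (-23547 - 1*13566)) = √((-77 - 47) + (-23547 - 1*13566)) = √(-124 + (-23547 - 13566)) = √(-124 - 37113) = √(-37237) = I*√37237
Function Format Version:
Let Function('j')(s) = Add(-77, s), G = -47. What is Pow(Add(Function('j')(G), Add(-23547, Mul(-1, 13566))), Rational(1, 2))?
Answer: Mul(I, Pow(37237, Rational(1, 2))) ≈ Mul(192.97, I)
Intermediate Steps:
Pow(Add(Function('j')(G), Add(-23547, Mul(-1, 13566))), Rational(1, 2)) = Pow(Add(Add(-77, -47), Add(-23547, Mul(-1, 13566))), Rational(1, 2)) = Pow(Add(-124, Add(-23547, -13566)), Rational(1, 2)) = Pow(Add(-124, -37113), Rational(1, 2)) = Pow(-37237, Rational(1, 2)) = Mul(I, Pow(37237, Rational(1, 2)))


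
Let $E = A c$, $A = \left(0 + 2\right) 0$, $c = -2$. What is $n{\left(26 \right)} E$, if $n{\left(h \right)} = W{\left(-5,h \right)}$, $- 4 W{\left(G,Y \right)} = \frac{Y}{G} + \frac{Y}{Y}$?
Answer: $0$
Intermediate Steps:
$W{\left(G,Y \right)} = - \frac{1}{4} - \frac{Y}{4 G}$ ($W{\left(G,Y \right)} = - \frac{\frac{Y}{G} + \frac{Y}{Y}}{4} = - \frac{\frac{Y}{G} + 1}{4} = - \frac{1 + \frac{Y}{G}}{4} = - \frac{1}{4} - \frac{Y}{4 G}$)
$A = 0$ ($A = 2 \cdot 0 = 0$)
$n{\left(h \right)} = - \frac{1}{4} + \frac{h}{20}$ ($n{\left(h \right)} = \frac{\left(-1\right) \left(-5\right) - h}{4 \left(-5\right)} = \frac{1}{4} \left(- \frac{1}{5}\right) \left(5 - h\right) = - \frac{1}{4} + \frac{h}{20}$)
$E = 0$ ($E = 0 \left(-2\right) = 0$)
$n{\left(26 \right)} E = \left(- \frac{1}{4} + \frac{1}{20} \cdot 26\right) 0 = \left(- \frac{1}{4} + \frac{13}{10}\right) 0 = \frac{21}{20} \cdot 0 = 0$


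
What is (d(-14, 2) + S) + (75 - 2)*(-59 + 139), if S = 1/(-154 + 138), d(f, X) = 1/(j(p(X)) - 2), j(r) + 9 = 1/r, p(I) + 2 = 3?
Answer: 467187/80 ≈ 5839.8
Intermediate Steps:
p(I) = 1 (p(I) = -2 + 3 = 1)
j(r) = -9 + 1/r
d(f, X) = -1/10 (d(f, X) = 1/((-9 + 1/1) - 2) = 1/((-9 + 1) - 2) = 1/(-8 - 2) = 1/(-10) = -1/10)
S = -1/16 (S = 1/(-16) = -1/16 ≈ -0.062500)
(d(-14, 2) + S) + (75 - 2)*(-59 + 139) = (-1/10 - 1/16) + (75 - 2)*(-59 + 139) = -13/80 + 73*80 = -13/80 + 5840 = 467187/80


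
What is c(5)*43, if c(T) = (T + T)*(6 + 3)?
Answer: 3870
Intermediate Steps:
c(T) = 18*T (c(T) = (2*T)*9 = 18*T)
c(5)*43 = (18*5)*43 = 90*43 = 3870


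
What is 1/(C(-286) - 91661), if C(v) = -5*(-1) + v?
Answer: -1/91942 ≈ -1.0876e-5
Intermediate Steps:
C(v) = 5 + v
1/(C(-286) - 91661) = 1/((5 - 286) - 91661) = 1/(-281 - 91661) = 1/(-91942) = -1/91942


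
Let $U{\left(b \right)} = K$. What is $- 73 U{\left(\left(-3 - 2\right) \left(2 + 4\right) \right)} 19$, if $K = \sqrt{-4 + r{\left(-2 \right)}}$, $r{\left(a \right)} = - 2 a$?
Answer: $0$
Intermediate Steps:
$K = 0$ ($K = \sqrt{-4 - -4} = \sqrt{-4 + 4} = \sqrt{0} = 0$)
$U{\left(b \right)} = 0$
$- 73 U{\left(\left(-3 - 2\right) \left(2 + 4\right) \right)} 19 = \left(-73\right) 0 \cdot 19 = 0 \cdot 19 = 0$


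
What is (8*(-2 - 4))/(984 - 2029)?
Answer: 48/1045 ≈ 0.045933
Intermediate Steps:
(8*(-2 - 4))/(984 - 2029) = (8*(-6))/(-1045) = -1/1045*(-48) = 48/1045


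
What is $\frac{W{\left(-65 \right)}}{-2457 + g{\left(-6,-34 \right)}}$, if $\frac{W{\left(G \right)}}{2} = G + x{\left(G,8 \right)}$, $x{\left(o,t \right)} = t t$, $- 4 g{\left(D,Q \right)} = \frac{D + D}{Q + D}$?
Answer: $\frac{80}{98283} \approx 0.00081398$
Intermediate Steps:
$g{\left(D,Q \right)} = - \frac{D}{2 \left(D + Q\right)}$ ($g{\left(D,Q \right)} = - \frac{\left(D + D\right) \frac{1}{Q + D}}{4} = - \frac{2 D \frac{1}{D + Q}}{4} = - \frac{D}{2 \left(D + Q\right)}$)
$x{\left(o,t \right)} = t^{2}$
$W{\left(G \right)} = 128 + 2 G$ ($W{\left(G \right)} = 2 \left(G + 8^{2}\right) = 2 \left(G + 64\right) = 2 \left(64 + G\right) = 128 + 2 G$)
$\frac{W{\left(-65 \right)}}{-2457 + g{\left(-6,-34 \right)}} = \frac{128 + 2 \left(-65\right)}{-2457 - - \frac{6}{2 \left(-6\right) + 2 \left(-34\right)}} = \frac{128 - 130}{-2457 - - \frac{6}{-12 - 68}} = - \frac{2}{-2457 - - \frac{6}{-80}} = - \frac{2}{-2457 - \left(-6\right) \left(- \frac{1}{80}\right)} = - \frac{2}{-2457 - \frac{3}{40}} = - \frac{2}{- \frac{98283}{40}} = \left(-2\right) \left(- \frac{40}{98283}\right) = \frac{80}{98283}$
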